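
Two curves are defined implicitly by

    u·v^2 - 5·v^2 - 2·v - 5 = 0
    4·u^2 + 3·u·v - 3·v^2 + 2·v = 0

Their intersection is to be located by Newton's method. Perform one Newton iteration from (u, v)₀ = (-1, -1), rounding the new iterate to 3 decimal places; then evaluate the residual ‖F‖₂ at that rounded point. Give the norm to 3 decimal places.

At (-1, -1): F = (-9.000, 2.000).
Jacobian J = [[v^2, 2·u·v - 10·v - 2], [8·u + 3·v, 3·u - 6·v + 2]].
At the point, J = [[1.000, 10.000], [-11.000, 5.000]] (det J = 115.000).
Solving J·Δ = −F gives Δ = (0.565, 0.843).
Then the next iterate is (u, v)₁ = (-0.435, -0.157).
Re-evaluating at (-0.435, -0.157): F = (-4.81997, 0.57384), so ‖F‖₂ = 4.854.

4.854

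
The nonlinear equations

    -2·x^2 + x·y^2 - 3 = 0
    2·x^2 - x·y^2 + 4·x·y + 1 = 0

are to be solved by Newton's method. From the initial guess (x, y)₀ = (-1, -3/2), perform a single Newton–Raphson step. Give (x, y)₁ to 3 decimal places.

(1.429, -4.143)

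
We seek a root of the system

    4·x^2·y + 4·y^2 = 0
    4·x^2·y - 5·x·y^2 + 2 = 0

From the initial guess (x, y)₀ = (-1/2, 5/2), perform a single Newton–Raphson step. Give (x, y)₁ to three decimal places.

At (-1/2, 5/2): F = (27.500, 20.125).
Jacobian J = [[8·x·y, 4·x^2 + 8·y], [8·x·y - 5·y^2, 4·x^2 - 10·x·y]].
At the point, J = [[-10.000, 21.000], [-41.250, 13.500]] (det J = 731.250).
Solving J·Δ = −F gives Δ = (0.070, -1.276).
Then the next iterate is (x, y)₁ = (-0.430, 1.224).

(-0.430, 1.224)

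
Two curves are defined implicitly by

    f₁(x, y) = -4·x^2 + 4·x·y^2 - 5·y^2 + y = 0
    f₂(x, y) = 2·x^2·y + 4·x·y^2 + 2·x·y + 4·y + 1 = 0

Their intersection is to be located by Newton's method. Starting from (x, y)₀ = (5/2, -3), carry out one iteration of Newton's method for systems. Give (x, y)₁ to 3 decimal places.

(2.685, -2.312)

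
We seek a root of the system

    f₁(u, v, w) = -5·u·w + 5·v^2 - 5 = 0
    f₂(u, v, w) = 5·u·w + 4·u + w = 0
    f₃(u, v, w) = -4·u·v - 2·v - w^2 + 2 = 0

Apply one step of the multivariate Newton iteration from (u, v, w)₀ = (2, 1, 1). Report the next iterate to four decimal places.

(-0.1111, 0.9444, 1.0000)

At (2, 1, 1): F = (-10.0000, 19.0000, -9.0000).
Jacobian J = [[-5·w, 10·v, -5·u], [5·w + 4, 0, 5·u + 1], [-4·v, -4·u - 2, -2·w]].
At the point, J = [[-5.0000, 10.0000, -10.0000], [9.0000, 0.0000, 11.0000], [-4.0000, -10.0000, -2.0000]] (det J = 90.0000).
Solving J·Δ = −F gives Δ = (-2.1111, -0.0556, 0.0000).
Then the next iterate is (u, v, w)₁ = (-0.1111, 0.9444, 1.0000).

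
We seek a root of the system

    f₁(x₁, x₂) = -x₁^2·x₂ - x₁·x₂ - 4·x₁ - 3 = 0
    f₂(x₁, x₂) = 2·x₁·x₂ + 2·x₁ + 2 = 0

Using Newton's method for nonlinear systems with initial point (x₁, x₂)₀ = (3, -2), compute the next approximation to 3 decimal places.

(2.833, -1.389)

At (3, -2): F = (9.000, -4.000).
Jacobian J = [[-2·x₁·x₂ - x₂ - 4, -x₁^2 - x₁], [2·x₂ + 2, 2·x₁]].
At the point, J = [[10.000, -12.000], [-2.000, 6.000]] (det J = 36.000).
Solving J·Δ = −F gives Δ = (-0.167, 0.611).
Then the next iterate is (x₁, x₂)₁ = (2.833, -1.389).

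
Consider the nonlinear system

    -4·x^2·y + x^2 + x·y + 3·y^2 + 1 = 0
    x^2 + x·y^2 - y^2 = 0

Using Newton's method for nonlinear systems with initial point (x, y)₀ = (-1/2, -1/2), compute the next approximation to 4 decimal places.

At (-1/2, -1/2): F = (2.7500, -0.1250).
Jacobian J = [[-8·x·y + 2·x + y, -4·x^2 + x + 6·y], [2·x + y^2, 2·x·y - 2·y]].
At the point, J = [[-3.5000, -4.5000], [-0.7500, 1.5000]] (det J = -8.6250).
Solving J·Δ = −F gives Δ = (0.4130, 0.2899).
Then the next iterate is (x, y)₁ = (-0.0870, -0.2101).

(-0.0870, -0.2101)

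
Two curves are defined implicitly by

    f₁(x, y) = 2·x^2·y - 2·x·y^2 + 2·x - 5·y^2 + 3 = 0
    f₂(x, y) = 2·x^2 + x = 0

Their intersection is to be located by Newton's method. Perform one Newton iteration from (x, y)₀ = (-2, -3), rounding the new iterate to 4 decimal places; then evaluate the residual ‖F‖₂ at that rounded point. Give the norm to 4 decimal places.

5.3216

At (-2, -3): F = (-34.0000, 6.0000).
Jacobian J = [[4·x·y - 2·y^2 + 2, 2·x^2 - 4·x·y - 10·y], [4·x + 1, 0]].
At the point, J = [[8.0000, 14.0000], [-7.0000, 0.0000]] (det J = 98.0000).
Solving J·Δ = −F gives Δ = (0.8571, 1.9388).
Then the next iterate is (x, y)₁ = (-1.1429, -1.0612).
Re-evaluating at (-1.1429, -1.0612): F = (-5.114706, 1.469541), so ‖F‖₂ = 5.3216.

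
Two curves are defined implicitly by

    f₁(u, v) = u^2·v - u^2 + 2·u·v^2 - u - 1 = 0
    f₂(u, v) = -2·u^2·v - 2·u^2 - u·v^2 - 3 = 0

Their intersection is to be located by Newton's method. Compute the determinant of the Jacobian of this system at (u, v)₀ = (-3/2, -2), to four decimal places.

-25.5000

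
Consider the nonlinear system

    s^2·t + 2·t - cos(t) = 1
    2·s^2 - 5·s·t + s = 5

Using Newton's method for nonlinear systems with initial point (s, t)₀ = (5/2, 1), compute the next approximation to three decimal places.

(1.978, 0.549)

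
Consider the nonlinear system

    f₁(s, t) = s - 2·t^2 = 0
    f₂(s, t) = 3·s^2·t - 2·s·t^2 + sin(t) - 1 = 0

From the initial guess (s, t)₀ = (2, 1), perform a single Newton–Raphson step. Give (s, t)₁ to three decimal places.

(1.296, 0.824)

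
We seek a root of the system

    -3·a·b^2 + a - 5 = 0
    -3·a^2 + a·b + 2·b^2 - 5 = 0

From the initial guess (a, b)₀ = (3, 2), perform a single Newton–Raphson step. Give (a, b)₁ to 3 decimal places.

(1.471, 1.412)

At (3, 2): F = (-38.000, -18.000).
Jacobian J = [[-3·b^2 + 1, -6·a·b], [-6·a + b, a + 4·b]].
At the point, J = [[-11.000, -36.000], [-16.000, 11.000]] (det J = -697.000).
Solving J·Δ = −F gives Δ = (-1.529, -0.588).
Then the next iterate is (a, b)₁ = (1.471, 1.412).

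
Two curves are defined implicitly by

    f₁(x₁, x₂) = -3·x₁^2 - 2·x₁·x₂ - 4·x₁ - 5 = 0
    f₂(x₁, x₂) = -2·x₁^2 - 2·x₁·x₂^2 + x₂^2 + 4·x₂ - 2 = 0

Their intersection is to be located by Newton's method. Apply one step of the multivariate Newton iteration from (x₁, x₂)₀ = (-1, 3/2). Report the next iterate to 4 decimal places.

At (-1, 3/2): F = (-1.0000, 8.7500).
Jacobian J = [[-6·x₁ - 2·x₂ - 4, -2·x₁], [-4·x₁ - 2·x₂^2, -4·x₁·x₂ + 2·x₂ + 4]].
At the point, J = [[-1.0000, 2.0000], [-0.5000, 13.0000]] (det J = -12.0000).
Solving J·Δ = −F gives Δ = (-2.5417, -0.7708).
Then the next iterate is (x₁, x₂)₁ = (-3.5417, 0.7292).

(-3.5417, 0.7292)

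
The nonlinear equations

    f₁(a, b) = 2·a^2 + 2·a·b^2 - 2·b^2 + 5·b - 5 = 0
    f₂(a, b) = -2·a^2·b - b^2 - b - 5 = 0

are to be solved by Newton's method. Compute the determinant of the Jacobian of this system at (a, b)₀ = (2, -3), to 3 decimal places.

90.000

J = [[4·a + 2·b^2, 4·a·b - 4·b + 5], [-4·a·b, -2·a^2 - 2·b - 1]].
At the point, J = [[26.000, -7.000], [24.000, -3.000]].
det J = 90.000.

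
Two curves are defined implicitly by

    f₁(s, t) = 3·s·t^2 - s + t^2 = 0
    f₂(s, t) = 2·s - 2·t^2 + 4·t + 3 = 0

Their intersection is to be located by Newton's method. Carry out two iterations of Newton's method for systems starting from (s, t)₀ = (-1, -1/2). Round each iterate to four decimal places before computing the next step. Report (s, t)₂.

At (-1, -1/2): F = (0.5000, -1.5000).
Jacobian J = [[3·t^2 - 1, 6·s·t + 2·t], [2, -4·t + 4]].
At the point, J = [[-0.2500, 2.0000], [2.0000, 6.0000]] (det J = -5.5000).
Solving J·Δ = −F gives Δ = (1.0909, -0.1136).
Then the next iterate is (s, t)₁ = (0.0909, -0.6136).
Round to (0.0909, -0.6136) and repeat: F = (0.388278, -0.025610), J = [[0.129515, -1.561857], [2.0000, 6.4544]].
Δ = (-0.6228, 0.1970), so (s, t)₂ = (-0.5319, -0.4166).

(-0.5319, -0.4166)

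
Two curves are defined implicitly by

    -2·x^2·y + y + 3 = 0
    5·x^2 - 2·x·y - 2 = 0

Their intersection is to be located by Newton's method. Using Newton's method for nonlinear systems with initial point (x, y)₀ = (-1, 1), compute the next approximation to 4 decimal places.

At (-1, 1): F = (2.0000, 5.0000).
Jacobian J = [[-4·x·y, -2·x^2 + 1], [10·x - 2·y, -2·x]].
At the point, J = [[4.0000, -1.0000], [-12.0000, 2.0000]] (det J = -4.0000).
Solving J·Δ = −F gives Δ = (2.2500, 11.0000).
Then the next iterate is (x, y)₁ = (1.2500, 12.0000).

(1.2500, 12.0000)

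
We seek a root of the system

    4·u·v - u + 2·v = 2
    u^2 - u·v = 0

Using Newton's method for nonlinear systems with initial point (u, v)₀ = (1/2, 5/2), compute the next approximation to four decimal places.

(0.3333, 1.0000)

At (1/2, 5/2): F = (7.5000, -1.0000).
Jacobian J = [[4·v - 1, 4·u + 2], [2·u - v, -u]].
At the point, J = [[9.0000, 4.0000], [-1.5000, -0.5000]] (det J = 1.5000).
Solving J·Δ = −F gives Δ = (-0.1667, -1.5000).
Then the next iterate is (u, v)₁ = (0.3333, 1.0000).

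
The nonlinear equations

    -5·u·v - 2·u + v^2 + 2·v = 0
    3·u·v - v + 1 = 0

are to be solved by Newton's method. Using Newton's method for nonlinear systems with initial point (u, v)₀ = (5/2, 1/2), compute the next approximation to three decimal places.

At (5/2, 1/2): F = (-10.000, 4.250).
Jacobian J = [[-5·v - 2, -5·u + 2·v + 2], [3·v, 3·u - 1]].
At the point, J = [[-4.500, -9.500], [1.500, 6.500]] (det J = -15.000).
Solving J·Δ = −F gives Δ = (-1.642, -0.275).
Then the next iterate is (u, v)₁ = (0.858, 0.225).

(0.858, 0.225)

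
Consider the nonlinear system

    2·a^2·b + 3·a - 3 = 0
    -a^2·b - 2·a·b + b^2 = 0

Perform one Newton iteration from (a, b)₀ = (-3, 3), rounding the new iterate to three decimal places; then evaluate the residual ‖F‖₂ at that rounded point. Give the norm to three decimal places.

At (-3, 3): F = (42.000, 0.000).
Jacobian J = [[4·a·b + 3, 2·a^2], [-2·a·b - 2·b, -a^2 - 2·a + 2·b]].
At the point, J = [[-33.000, 18.000], [12.000, 3.000]] (det J = -315.000).
Solving J·Δ = −F gives Δ = (0.400, -1.600).
Then the next iterate is (a, b)₁ = (-2.600, 1.400).
Re-evaluating at (-2.600, 1.400): F = (8.128, -0.224), so ‖F‖₂ = 8.131.

8.131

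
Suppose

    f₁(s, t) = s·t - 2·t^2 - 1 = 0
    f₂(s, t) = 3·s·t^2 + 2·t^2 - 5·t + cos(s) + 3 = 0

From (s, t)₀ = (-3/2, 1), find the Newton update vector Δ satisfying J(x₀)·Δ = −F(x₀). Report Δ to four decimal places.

At (-3/2, 1): F = (-4.5000, -4.429263).
Jacobian J = [[t, s - 4·t], [3·t^2 - sin(s), 6·s·t + 4·t - 5]].
At the point, J = [[1.0000, -5.5000], [3.997495, -10.0000]] (det J = 11.986222).
Solving J·Δ = −F gives Δ = (-1.7219, -1.1313).

(-1.7219, -1.1313)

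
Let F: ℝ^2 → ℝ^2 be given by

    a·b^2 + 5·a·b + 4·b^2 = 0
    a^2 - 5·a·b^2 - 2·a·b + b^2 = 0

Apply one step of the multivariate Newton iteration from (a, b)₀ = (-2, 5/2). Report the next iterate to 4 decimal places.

At (-2, 5/2): F = (-12.5000, 82.7500).
Jacobian J = [[b^2 + 5·b, 2·a·b + 5·a + 8·b], [2·a - 5·b^2 - 2·b, -10·a·b - 2·a + 2·b]].
At the point, J = [[18.7500, 0.0000], [-40.2500, 59.0000]] (det J = 1106.2500).
Solving J·Δ = −F gives Δ = (0.6667, -0.9477).
Then the next iterate is (a, b)₁ = (-1.3333, 1.5523).

(-1.3333, 1.5523)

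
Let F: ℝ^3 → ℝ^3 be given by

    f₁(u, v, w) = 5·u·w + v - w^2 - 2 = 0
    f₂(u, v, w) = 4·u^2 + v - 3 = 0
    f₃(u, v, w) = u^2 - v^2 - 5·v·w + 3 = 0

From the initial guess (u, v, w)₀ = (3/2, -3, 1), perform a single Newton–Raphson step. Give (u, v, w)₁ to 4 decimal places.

At (3/2, -3, 1): F = (1.5000, 3.0000, 11.2500).
Jacobian J = [[5·w, 1, 5·u - 2·w], [8·u, 1, 0], [2·u, -2·v - 5·w, -5·v]].
At the point, J = [[5.0000, 1.0000, 5.5000], [12.0000, 1.0000, 0.0000], [3.0000, 1.0000, 15.0000]] (det J = -55.5000).
Solving J·Δ = −F gives Δ = (-1.2230, 11.6757, -1.2838).
Then the next iterate is (u, v, w)₁ = (0.2770, 8.6757, -0.2838).

(0.2770, 8.6757, -0.2838)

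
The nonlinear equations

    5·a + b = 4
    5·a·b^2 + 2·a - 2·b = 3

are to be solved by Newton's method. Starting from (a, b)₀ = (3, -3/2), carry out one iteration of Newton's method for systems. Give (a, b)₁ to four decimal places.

(1.0413, -1.2064)

At (3, -3/2): F = (9.5000, 39.7500).
Jacobian J = [[5, 1], [5·b^2 + 2, 10·a·b - 2]].
At the point, J = [[5.0000, 1.0000], [13.2500, -47.0000]] (det J = -248.2500).
Solving J·Δ = −F gives Δ = (-1.9587, 0.2936).
Then the next iterate is (a, b)₁ = (1.0413, -1.2064).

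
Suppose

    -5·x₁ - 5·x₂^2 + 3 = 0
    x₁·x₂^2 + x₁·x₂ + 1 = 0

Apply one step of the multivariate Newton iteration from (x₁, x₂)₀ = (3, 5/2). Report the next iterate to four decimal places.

(3.7553, 0.6189)

At (3, 5/2): F = (-43.2500, 27.2500).
Jacobian J = [[-5, -10·x₂], [x₂^2 + x₂, 2·x₁·x₂ + x₁]].
At the point, J = [[-5.0000, -25.0000], [8.7500, 18.0000]] (det J = 128.7500).
Solving J·Δ = −F gives Δ = (0.7553, -1.8811).
Then the next iterate is (x₁, x₂)₁ = (3.7553, 0.6189).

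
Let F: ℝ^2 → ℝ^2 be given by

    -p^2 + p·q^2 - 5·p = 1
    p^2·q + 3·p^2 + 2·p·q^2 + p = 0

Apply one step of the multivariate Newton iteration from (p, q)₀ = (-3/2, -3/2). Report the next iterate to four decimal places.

At (-3/2, -3/2): F = (0.8750, -4.8750).
Jacobian J = [[-2·p + q^2 - 5, 2·p·q], [2·p·q + 6·p + 2·q^2 + 1, p^2 + 4·p·q]].
At the point, J = [[0.2500, 4.5000], [1.0000, 11.2500]] (det J = -1.6875).
Solving J·Δ = −F gives Δ = (18.8333, -1.2407).
Then the next iterate is (p, q)₁ = (17.3333, -2.7407).

(17.3333, -2.7407)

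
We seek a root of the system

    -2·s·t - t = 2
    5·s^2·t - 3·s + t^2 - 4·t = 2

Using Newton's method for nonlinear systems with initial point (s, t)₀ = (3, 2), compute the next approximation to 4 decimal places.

At (3, 2): F = (-16.0000, 75.0000).
Jacobian J = [[-2·t, -2·s - 1], [10·s·t - 3, 5·s^2 + 2·t - 4]].
At the point, J = [[-4.0000, -7.0000], [57.0000, 45.0000]] (det J = 219.0000).
Solving J·Δ = −F gives Δ = (0.8904, -2.7945).
Then the next iterate is (s, t)₁ = (3.8904, -0.7945).

(3.8904, -0.7945)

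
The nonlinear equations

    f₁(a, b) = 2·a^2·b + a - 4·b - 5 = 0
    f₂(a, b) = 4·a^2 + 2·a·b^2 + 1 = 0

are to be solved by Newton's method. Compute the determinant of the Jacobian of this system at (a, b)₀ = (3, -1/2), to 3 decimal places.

J = [[4·a·b + 1, 2·a^2 - 4], [8·a + 2·b^2, 4·a·b]].
At the point, J = [[-5.000, 14.000], [24.500, -6.000]].
det J = -313.000.

-313.000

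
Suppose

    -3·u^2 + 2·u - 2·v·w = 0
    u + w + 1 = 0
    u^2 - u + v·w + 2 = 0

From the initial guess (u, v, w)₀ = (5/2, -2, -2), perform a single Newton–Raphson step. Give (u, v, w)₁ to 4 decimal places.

(2.0500, 3.0250, -3.0500)

At (5/2, -2, -2): F = (-21.7500, 1.5000, 9.7500).
Jacobian J = [[-6·u + 2, -2·w, -2·v], [1, 0, 1], [2·u - 1, w, v]].
At the point, J = [[-13.0000, 4.0000, 4.0000], [1.0000, 0.0000, 1.0000], [4.0000, -2.0000, -2.0000]] (det J = -10.0000).
Solving J·Δ = −F gives Δ = (-0.4500, 5.0250, -1.0500).
Then the next iterate is (u, v, w)₁ = (2.0500, 3.0250, -3.0500).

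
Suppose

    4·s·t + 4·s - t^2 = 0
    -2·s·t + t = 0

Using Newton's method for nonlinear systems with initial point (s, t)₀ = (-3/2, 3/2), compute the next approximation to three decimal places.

(-0.346, 0.865)

At (-3/2, 3/2): F = (-17.250, 6.000).
Jacobian J = [[4·t + 4, 4·s - 2·t], [-2·t, -2·s + 1]].
At the point, J = [[10.000, -9.000], [-3.000, 4.000]] (det J = 13.000).
Solving J·Δ = −F gives Δ = (1.154, -0.635).
Then the next iterate is (s, t)₁ = (-0.346, 0.865).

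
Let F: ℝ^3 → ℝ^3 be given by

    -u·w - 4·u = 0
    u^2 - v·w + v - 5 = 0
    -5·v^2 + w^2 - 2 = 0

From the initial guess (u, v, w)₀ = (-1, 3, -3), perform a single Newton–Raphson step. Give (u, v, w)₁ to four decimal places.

At (-1, 3, -3): F = (1.0000, 8.0000, -38.0000).
Jacobian J = [[-w - 4, 0, -u], [2·u, -w + 1, -v], [0, -10·v, 2·w]].
At the point, J = [[-1.0000, 0.0000, 1.0000], [-2.0000, 4.0000, -3.0000], [0.0000, -30.0000, -6.0000]] (det J = 174.0000).
Solving J·Δ = −F gives Δ = (1.1609, -1.2989, 0.1609).
Then the next iterate is (u, v, w)₁ = (0.1609, 1.7011, -2.8391).

(0.1609, 1.7011, -2.8391)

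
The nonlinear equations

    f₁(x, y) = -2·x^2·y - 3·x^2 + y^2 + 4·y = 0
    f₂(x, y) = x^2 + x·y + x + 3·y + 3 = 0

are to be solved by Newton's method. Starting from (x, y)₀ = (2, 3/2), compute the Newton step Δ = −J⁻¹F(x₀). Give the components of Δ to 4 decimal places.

At (2, 3/2): F = (-15.7500, 16.5000).
Jacobian J = [[-4·x·y - 6·x, -2·x^2 + 2·y + 4], [2·x + y + 1, x + 3]].
At the point, J = [[-24.0000, -1.0000], [6.5000, 5.0000]] (det J = -113.5000).
Solving J·Δ = −F gives Δ = (-0.5485, -2.5870).

(-0.5485, -2.5870)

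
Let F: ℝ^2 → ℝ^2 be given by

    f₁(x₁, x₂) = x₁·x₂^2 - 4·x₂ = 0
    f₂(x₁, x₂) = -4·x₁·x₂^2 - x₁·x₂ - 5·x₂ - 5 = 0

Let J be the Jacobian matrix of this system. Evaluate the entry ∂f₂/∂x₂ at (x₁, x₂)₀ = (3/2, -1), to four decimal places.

5.5000

∂f₂/∂x₂ = -8·x₁·x₂ - x₁ - 5.
At (3/2, -1) this is 5.5000.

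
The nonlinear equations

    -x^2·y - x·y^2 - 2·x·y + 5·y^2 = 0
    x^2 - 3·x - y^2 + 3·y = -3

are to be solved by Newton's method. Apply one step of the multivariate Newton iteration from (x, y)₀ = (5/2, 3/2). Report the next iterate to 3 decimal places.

(0.500, 5.300)

At (5/2, 3/2): F = (-11.250, 4.000).
Jacobian J = [[-2·x·y - y^2 - 2·y, -x^2 - 2·x·y - 2·x + 10·y], [2·x - 3, -2·y + 3]].
At the point, J = [[-12.750, -3.750], [2.000, 0.000]] (det J = 7.500).
Solving J·Δ = −F gives Δ = (-2.000, 3.800).
Then the next iterate is (x, y)₁ = (0.500, 5.300).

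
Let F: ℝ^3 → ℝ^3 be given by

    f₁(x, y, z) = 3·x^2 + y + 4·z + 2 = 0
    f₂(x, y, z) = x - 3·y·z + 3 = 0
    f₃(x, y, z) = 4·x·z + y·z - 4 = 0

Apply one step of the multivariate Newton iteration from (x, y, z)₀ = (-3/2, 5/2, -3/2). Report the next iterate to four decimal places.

At (-3/2, 5/2, -3/2): F = (5.2500, 12.7500, 1.2500).
Jacobian J = [[6·x, 1, 4], [1, -3·z, -3·y], [4·z, z, 4·x + y]].
At the point, J = [[-9.0000, 1.0000, 4.0000], [1.0000, 4.5000, -7.5000], [-6.0000, -1.5000, -3.5000]] (det J = 393.5000).
Solving J·Δ = −F gives Δ = (0.5222, -2.2436, 0.4234).
Then the next iterate is (x, y, z)₁ = (-0.9778, 0.2564, -1.0766).

(-0.9778, 0.2564, -1.0766)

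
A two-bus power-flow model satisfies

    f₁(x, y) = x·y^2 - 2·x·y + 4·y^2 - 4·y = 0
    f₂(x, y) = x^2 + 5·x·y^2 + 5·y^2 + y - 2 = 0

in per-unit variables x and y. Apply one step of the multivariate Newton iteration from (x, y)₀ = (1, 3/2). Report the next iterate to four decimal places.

(0.0368, 1.1697)

At (1, 3/2): F = (2.2500, 23.0000).
Jacobian J = [[y^2 - 2·y, 2·x·y - 2·x + 8·y - 4], [2·x + 5·y^2, 10·x·y + 10·y + 1]].
At the point, J = [[-0.7500, 9.0000], [13.2500, 31.0000]] (det J = -142.5000).
Solving J·Δ = −F gives Δ = (-0.9632, -0.3303).
Then the next iterate is (x, y)₁ = (0.0368, 1.1697).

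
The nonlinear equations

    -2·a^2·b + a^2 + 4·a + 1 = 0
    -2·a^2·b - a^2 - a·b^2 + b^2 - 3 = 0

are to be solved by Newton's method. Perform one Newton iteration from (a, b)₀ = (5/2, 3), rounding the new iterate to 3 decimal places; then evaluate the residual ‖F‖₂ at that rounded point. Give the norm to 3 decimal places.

At (5/2, 3): F = (-20.250, -60.250).
Jacobian J = [[-4·a·b + 2·a + 4, -2·a^2], [-4·a·b - 2·a - b^2, -2·a^2 - 2·a·b + 2·b]].
At the point, J = [[-21.000, -12.500], [-44.000, -21.500]] (det J = -98.500).
Solving J·Δ = −F gives Δ = (-3.226, 3.799).
Then the next iterate is (a, b)₁ = (-0.726, 6.799).
Re-evaluating at (-0.726, 6.799): F = (-8.54410, 69.09251), so ‖F‖₂ = 69.619.

69.619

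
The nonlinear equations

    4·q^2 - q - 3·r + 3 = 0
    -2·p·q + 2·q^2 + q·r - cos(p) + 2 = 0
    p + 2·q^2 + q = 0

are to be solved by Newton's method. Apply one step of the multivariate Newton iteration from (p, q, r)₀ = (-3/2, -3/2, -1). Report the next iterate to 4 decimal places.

At (-3/2, -3/2, -1): F = (16.5000, 3.429263, 1.5000).
Jacobian J = [[0, 8·q - 1, -3], [-2·q + sin(p), -2·p + 4·q + r, q], [1, 4·q + 1, 0]].
At the point, J = [[0.0000, -13.0000, -3.0000], [2.002505, -4.0000, -1.5000], [1.0000, -5.0000, 0.0000]] (det J = 37.537575).
Solving J·Δ = −F gives Δ = (1.6267, 0.6253, 2.7902).
Then the next iterate is (p, q, r)₁ = (0.1267, -0.8747, 1.7902).

(0.1267, -0.8747, 1.7902)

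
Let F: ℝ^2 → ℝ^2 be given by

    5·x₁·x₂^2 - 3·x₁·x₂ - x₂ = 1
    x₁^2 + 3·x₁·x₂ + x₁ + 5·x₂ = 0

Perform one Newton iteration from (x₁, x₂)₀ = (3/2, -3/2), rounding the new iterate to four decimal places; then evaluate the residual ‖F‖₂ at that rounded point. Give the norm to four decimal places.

3.4508

At (3/2, -3/2): F = (24.1250, -10.5000).
Jacobian J = [[5·x₂^2 - 3·x₂, 10·x₁·x₂ - 3·x₁ - 1], [2·x₁ + 3·x₂ + 1, 3·x₁ + 5]].
At the point, J = [[15.7500, -28.0000], [-0.5000, 9.5000]] (det J = 135.6250).
Solving J·Δ = −F gives Δ = (0.4779, 1.1304).
Then the next iterate is (x₁, x₂)₁ = (1.9779, -0.3696).
Re-evaluating at (1.9779, -0.3696): F = (2.913642, 1.848893), so ‖F‖₂ = 3.4508.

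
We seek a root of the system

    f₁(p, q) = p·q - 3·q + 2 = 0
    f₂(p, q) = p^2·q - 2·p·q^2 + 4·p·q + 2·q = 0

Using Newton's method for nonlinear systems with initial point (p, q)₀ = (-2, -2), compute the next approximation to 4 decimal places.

(-31.0000, 12.0000)

At (-2, -2): F = (12.0000, 20.0000).
Jacobian J = [[q, p - 3], [2·p·q - 2·q^2 + 4·q, p^2 - 4·p·q + 4·p + 2]].
At the point, J = [[-2.0000, -5.0000], [-8.0000, -18.0000]] (det J = -4.0000).
Solving J·Δ = −F gives Δ = (-29.0000, 14.0000).
Then the next iterate is (p, q)₁ = (-31.0000, 12.0000).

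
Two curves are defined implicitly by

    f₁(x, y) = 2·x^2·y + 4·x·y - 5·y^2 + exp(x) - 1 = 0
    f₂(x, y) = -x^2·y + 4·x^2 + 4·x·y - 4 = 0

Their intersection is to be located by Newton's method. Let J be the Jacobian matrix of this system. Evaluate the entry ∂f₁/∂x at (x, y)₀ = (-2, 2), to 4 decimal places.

-7.8647

∂f₁/∂x = 4·x·y + 4·y + exp(x).
At (-2, 2) this is -7.8647.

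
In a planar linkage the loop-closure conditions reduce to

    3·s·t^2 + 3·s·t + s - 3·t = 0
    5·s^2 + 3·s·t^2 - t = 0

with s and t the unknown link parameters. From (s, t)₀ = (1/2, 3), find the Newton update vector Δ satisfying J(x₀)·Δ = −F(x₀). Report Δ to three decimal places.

At (1/2, 3): F = (9.500, 11.750).
Jacobian J = [[3·t^2 + 3·t + 1, 6·s·t + 3·s - 3], [10·s + 3·t^2, 6·s·t - 1]].
At the point, J = [[37.000, 7.500], [32.000, 8.000]] (det J = 56.000).
Solving J·Δ = −F gives Δ = (0.217, -2.335).

(0.217, -2.335)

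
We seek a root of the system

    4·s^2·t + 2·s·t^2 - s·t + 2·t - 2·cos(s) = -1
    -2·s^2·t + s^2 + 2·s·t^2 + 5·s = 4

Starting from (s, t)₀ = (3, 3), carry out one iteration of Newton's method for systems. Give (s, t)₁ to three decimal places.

(2.277, 1.608)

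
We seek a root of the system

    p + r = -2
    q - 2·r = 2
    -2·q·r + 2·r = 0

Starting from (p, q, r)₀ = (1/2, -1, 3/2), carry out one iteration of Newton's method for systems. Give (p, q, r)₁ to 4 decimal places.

At (1/2, -1, 3/2): F = (4.0000, -6.0000, 6.0000).
Jacobian J = [[1, 0, 1], [0, 1, -2], [0, -2·r, -2·q + 2]].
At the point, J = [[1.0000, 0.0000, 1.0000], [0.0000, 1.0000, -2.0000], [0.0000, -3.0000, 4.0000]] (det J = -2.0000).
Solving J·Δ = −F gives Δ = (2.0000, -6.0000, -6.0000).
Then the next iterate is (p, q, r)₁ = (2.5000, -7.0000, -4.5000).

(2.5000, -7.0000, -4.5000)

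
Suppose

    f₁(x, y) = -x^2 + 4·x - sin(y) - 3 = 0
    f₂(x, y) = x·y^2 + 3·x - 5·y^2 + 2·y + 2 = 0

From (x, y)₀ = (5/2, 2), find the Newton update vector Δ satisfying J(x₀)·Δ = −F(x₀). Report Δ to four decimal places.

(0.0358, 0.4688)

At (5/2, 2): F = (-0.159297, 3.5000).
Jacobian J = [[-2·x + 4, -cos(y)], [y^2 + 3, 2·x·y - 10·y + 2]].
At the point, J = [[-1.0000, 0.416147], [7.0000, -8.0000]] (det J = 5.086972).
Solving J·Δ = −F gives Δ = (0.0358, 0.4688).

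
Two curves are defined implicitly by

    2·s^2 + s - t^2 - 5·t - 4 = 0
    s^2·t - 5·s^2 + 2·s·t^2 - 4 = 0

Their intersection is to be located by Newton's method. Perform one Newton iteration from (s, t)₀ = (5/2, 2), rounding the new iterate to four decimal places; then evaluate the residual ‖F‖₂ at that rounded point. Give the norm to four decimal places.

1.1360

At (5/2, 2): F = (-3.0000, -2.7500).
Jacobian J = [[4·s + 1, -2·t - 5], [2·s·t - 10·s + 2·t^2, s^2 + 4·s·t]].
At the point, J = [[11.0000, -9.0000], [-7.0000, 26.2500]] (det J = 225.7500).
Solving J·Δ = −F gives Δ = (0.4585, 0.2270).
Then the next iterate is (s, t)₁ = (2.9585, 2.2270).
Re-evaluating at (2.9585, 2.2270): F = (0.369416, 1.074234), so ‖F‖₂ = 1.1360.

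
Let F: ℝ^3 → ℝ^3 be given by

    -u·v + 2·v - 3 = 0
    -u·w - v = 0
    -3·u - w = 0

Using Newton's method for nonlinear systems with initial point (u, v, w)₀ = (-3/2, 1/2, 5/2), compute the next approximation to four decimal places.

(-0.6750, 0.9750, 2.0250)

At (-3/2, 1/2, 5/2): F = (-1.2500, 3.2500, 2.0000).
Jacobian J = [[-v, -u + 2, 0], [-w, -1, -u], [-3, 0, -1]].
At the point, J = [[-0.5000, 3.5000, 0.0000], [-2.5000, -1.0000, 1.5000], [-3.0000, 0.0000, -1.0000]] (det J = -25.0000).
Solving J·Δ = −F gives Δ = (0.8250, 0.4750, -0.4750).
Then the next iterate is (u, v, w)₁ = (-0.6750, 0.9750, 2.0250).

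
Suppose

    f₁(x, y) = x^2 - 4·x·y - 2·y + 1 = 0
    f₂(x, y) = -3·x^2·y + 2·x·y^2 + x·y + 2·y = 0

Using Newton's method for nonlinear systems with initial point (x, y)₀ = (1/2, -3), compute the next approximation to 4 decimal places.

(1.5138, 3.6074)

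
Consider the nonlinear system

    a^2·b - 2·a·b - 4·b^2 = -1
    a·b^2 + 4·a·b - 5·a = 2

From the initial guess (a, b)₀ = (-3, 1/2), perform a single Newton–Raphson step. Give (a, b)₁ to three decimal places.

(-0.992, 0.548)

At (-3, 1/2): F = (7.500, 6.250).
Jacobian J = [[2·a·b - 2·b, a^2 - 2·a - 8·b], [b^2 + 4·b - 5, 2·a·b + 4·a]].
At the point, J = [[-4.000, 11.000], [-2.750, -15.000]] (det J = 90.250).
Solving J·Δ = −F gives Δ = (2.008, 0.048).
Then the next iterate is (a, b)₁ = (-0.992, 0.548).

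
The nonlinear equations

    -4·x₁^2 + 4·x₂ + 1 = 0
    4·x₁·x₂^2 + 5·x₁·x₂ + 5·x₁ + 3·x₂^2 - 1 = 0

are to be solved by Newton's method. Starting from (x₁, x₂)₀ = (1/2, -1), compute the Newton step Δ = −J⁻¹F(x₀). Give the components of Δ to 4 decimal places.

(-1.0000, 0.0000)

At (1/2, -1): F = (-4.0000, 4.0000).
Jacobian J = [[-8·x₁, 4], [4·x₂^2 + 5·x₂ + 5, 8·x₁·x₂ + 5·x₁ + 6·x₂]].
At the point, J = [[-4.0000, 4.0000], [4.0000, -7.5000]] (det J = 14.0000).
Solving J·Δ = −F gives Δ = (-1.0000, 0.0000).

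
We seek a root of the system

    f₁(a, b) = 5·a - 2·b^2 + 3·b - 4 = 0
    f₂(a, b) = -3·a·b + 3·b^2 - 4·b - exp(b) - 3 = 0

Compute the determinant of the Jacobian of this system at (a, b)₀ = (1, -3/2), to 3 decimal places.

J = [[5, -4·b + 3], [-3·b, -3·a + 6·b - exp(b) - 4]].
At the point, J = [[5.000, 9.000], [4.500, -16.22313]].
det J = -121.616.

-121.616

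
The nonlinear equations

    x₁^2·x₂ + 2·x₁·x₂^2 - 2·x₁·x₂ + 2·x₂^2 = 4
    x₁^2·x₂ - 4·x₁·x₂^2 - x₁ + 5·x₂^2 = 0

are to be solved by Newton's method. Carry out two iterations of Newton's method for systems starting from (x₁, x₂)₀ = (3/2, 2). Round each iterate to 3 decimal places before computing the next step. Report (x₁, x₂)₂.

At (3/2, 2): F = (14.500, -1.000).
Jacobian J = [[2·x₁·x₂ + 2·x₂^2 - 2·x₂, x₁^2 + 4·x₁·x₂ - 2·x₁ + 4·x₂], [2·x₁·x₂ - 4·x₂^2 - 1, x₁^2 - 8·x₁·x₂ + 10·x₂]].
At the point, J = [[10.000, 19.250], [-11.000, -1.750]] (det J = 194.250).
Solving J·Δ = −F gives Δ = (0.032, -0.770).
Then the next iterate is (x₁, x₂)₁ = (1.532, 1.230).
Round to (1.532, 1.230) and repeat: F = (2.77945, -0.35171), J = [[4.33452, 11.74046], [-3.28288, -0.42786]].
Δ = (-0.080, -0.207), so (x₁, x₂)₂ = (1.452, 1.023).

(1.452, 1.023)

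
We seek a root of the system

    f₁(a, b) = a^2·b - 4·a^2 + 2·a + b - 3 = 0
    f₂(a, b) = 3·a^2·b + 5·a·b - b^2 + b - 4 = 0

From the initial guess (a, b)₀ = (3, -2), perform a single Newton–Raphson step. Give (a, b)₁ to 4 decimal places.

At (3, -2): F = (-53.0000, -94.0000).
Jacobian J = [[2·a·b - 8·a + 2, a^2 + 1], [6·a·b + 5·b, 3·a^2 + 5·a - 2·b + 1]].
At the point, J = [[-34.0000, 10.0000], [-46.0000, 47.0000]] (det J = -1138.0000).
Solving J·Δ = −F gives Δ = (-1.3629, 0.6661).
Then the next iterate is (a, b)₁ = (1.6371, -1.3339).

(1.6371, -1.3339)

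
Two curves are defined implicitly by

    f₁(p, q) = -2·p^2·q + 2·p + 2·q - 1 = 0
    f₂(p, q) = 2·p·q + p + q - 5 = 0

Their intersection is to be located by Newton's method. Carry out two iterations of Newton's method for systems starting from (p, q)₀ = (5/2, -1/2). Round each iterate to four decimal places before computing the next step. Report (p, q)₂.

(2.8520, 0.3110)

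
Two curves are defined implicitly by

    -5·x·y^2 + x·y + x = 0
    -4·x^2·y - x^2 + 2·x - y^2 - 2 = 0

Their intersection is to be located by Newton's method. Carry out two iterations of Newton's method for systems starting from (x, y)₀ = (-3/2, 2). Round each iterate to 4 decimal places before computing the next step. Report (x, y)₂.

(0.1795, 1.7819)

At (-3/2, 2): F = (25.5000, -29.2500).
Jacobian J = [[-5·y^2 + y + 1, -10·x·y + x], [-8·x·y - 2·x + 2, -4·x^2 - 2·y]].
At the point, J = [[-17.0000, 28.5000], [29.0000, -13.0000]] (det J = -605.5000).
Solving J·Δ = −F gives Δ = (0.8293, -0.4001).
Then the next iterate is (x, y)₁ = (-0.6707, 1.5999).
Round to (-0.6707, 1.5999) and repeat: F = (6.840134, -9.229705), J = [[-10.198500, 10.059829], [11.925823, -4.999154]].
Δ = (0.8502, 0.1820), so (x, y)₂ = (0.1795, 1.7819).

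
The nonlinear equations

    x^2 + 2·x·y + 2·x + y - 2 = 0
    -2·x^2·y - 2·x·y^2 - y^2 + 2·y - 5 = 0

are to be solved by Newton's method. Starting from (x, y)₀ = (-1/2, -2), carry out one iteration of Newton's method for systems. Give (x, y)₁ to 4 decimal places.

At (-1/2, -2): F = (-2.7500, -8.0000).
Jacobian J = [[2·x + 2·y + 2, 2·x + 1], [-4·x·y - 2·y^2, -2·x^2 - 4·x·y - 2·y + 2]].
At the point, J = [[-3.0000, 0.0000], [-12.0000, 1.5000]] (det J = -4.5000).
Solving J·Δ = −F gives Δ = (-0.9167, -2.0000).
Then the next iterate is (x, y)₁ = (-1.4167, -4.0000).

(-1.4167, -4.0000)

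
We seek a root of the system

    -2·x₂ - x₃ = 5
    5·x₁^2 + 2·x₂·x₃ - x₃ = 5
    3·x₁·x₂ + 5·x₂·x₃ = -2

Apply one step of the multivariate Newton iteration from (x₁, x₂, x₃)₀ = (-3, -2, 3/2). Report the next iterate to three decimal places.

(-2.072, -3.321, 1.642)

At (-3, -2, 3/2): F = (-2.500, 32.500, 5.000).
Jacobian J = [[0, -2, -1], [10·x₁, 2·x₃, 2·x₂ - 1], [3·x₂, 3·x₁ + 5·x₃, 5·x₂]].
At the point, J = [[0.000, -2.000, -1.000], [-30.000, 3.000, -5.000], [-6.000, -1.500, -10.000]] (det J = 477.000).
Solving J·Δ = −F gives Δ = (0.928, -1.321, 0.142).
Then the next iterate is (x₁, x₂, x₃)₁ = (-2.072, -3.321, 1.642).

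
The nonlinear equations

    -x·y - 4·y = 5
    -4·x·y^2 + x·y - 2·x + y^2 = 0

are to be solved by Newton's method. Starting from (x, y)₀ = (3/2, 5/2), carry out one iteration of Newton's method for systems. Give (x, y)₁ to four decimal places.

(5.0905, -2.5411)

At (3/2, 5/2): F = (-18.7500, -30.5000).
Jacobian J = [[-y, -x - 4], [-4·y^2 + y - 2, -8·x·y + x + 2·y]].
At the point, J = [[-2.5000, -5.5000], [-24.5000, -23.5000]] (det J = -76.0000).
Solving J·Δ = −F gives Δ = (3.5905, -5.0411).
Then the next iterate is (x, y)₁ = (5.0905, -2.5411).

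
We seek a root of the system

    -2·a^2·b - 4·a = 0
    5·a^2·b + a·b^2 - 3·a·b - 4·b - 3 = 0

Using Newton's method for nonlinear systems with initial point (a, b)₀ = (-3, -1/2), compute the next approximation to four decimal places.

(-0.3939, -0.7812)

At (-3, -1/2): F = (21.0000, -28.7500).
Jacobian J = [[-4·a·b - 4, -2·a^2], [10·a·b + b^2 - 3·b, 5·a^2 + 2·a·b - 3·a - 4]].
At the point, J = [[-10.0000, -18.0000], [16.7500, 53.0000]] (det J = -228.5000).
Solving J·Δ = −F gives Δ = (2.6061, -0.2812).
Then the next iterate is (a, b)₁ = (-0.3939, -0.7812).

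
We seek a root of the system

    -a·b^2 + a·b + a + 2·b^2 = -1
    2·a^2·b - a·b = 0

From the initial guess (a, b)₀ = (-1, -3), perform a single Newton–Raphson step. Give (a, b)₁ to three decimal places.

(-0.679, -1.607)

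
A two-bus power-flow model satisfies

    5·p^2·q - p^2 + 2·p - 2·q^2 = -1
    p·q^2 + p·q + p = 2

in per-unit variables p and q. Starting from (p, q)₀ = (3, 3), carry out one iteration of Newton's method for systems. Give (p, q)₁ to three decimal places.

(2.133, 1.775)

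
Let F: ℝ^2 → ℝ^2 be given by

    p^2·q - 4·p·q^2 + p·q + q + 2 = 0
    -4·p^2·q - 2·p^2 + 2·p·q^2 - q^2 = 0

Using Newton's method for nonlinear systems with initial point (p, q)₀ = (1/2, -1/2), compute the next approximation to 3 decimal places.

(5.500, 2.000)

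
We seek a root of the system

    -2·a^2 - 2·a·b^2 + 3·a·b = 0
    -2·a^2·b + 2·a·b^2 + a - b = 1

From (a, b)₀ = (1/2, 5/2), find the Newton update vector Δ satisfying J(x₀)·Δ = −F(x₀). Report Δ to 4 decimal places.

(0.6667, -2.1905)

At (1/2, 5/2): F = (-3.0000, 2.0000).
Jacobian J = [[-4·a - 2·b^2 + 3·b, -4·a·b + 3·a], [-4·a·b + 2·b^2 + 1, -2·a^2 + 4·a·b - 1]].
At the point, J = [[-7.0000, -3.5000], [8.5000, 3.5000]] (det J = 5.2500).
Solving J·Δ = −F gives Δ = (0.6667, -2.1905).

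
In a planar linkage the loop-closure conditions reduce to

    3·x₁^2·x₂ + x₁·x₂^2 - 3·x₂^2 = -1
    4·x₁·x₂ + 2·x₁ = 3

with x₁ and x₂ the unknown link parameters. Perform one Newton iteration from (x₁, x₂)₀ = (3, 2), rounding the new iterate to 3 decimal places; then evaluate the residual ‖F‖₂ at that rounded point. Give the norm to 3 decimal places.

16.665

At (3, 2): F = (55.000, 27.000).
Jacobian J = [[6·x₁·x₂ + x₂^2, 3·x₁^2 + 2·x₁·x₂ - 6·x₂], [4·x₂ + 2, 4·x₁]].
At the point, J = [[40.000, 27.000], [10.000, 12.000]] (det J = 210.000).
Solving J·Δ = −F gives Δ = (0.329, -2.524).
Then the next iterate is (x₁, x₂)₁ = (3.329, -0.524).
Re-evaluating at (3.329, -0.524): F = (-16.33095, -3.31958), so ‖F‖₂ = 16.665.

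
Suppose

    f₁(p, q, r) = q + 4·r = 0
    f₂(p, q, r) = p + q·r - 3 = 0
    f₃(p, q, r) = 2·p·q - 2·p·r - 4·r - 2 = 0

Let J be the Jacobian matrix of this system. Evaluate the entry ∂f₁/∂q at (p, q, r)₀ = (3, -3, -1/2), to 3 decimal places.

∂f₁/∂q = 1.
At (3, -3, -1/2) this is 1.000.

1.000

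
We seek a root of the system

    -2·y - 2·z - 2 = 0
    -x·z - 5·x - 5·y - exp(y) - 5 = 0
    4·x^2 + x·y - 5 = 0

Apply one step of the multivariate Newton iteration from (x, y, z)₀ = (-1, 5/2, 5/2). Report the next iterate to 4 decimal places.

At (-1, 5/2, 5/2): F = (-12.0000, -22.182494, -3.5000).
Jacobian J = [[0, -2, -2], [-z - 5, -exp(y) - 5, -x], [8·x + y, x, 0]].
At the point, J = [[0.0000, -2.0000, -2.0000], [-7.5000, -17.182494, 1.0000], [-5.5000, -1.0000, 0.0000]] (det J = 185.007434).
Solving J·Δ = −F gives Δ = (-0.3833, -1.3919, -4.6081).
Then the next iterate is (x, y, z)₁ = (-1.3833, 1.1081, -2.1081).

(-1.3833, 1.1081, -2.1081)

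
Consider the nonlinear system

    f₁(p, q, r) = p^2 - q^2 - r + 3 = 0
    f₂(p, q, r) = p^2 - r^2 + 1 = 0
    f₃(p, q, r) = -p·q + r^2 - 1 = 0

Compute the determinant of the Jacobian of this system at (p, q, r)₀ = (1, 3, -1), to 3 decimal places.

18.000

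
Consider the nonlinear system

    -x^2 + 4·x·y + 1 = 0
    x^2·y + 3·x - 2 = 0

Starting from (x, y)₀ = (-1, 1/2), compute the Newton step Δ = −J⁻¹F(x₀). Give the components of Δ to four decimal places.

At (-1, 1/2): F = (-2.0000, -4.5000).
Jacobian J = [[-2·x + 4·y, 4·x], [2·x·y + 3, x^2]].
At the point, J = [[4.0000, -4.0000], [2.0000, 1.0000]] (det J = 12.0000).
Solving J·Δ = −F gives Δ = (1.6667, 1.1667).

(1.6667, 1.1667)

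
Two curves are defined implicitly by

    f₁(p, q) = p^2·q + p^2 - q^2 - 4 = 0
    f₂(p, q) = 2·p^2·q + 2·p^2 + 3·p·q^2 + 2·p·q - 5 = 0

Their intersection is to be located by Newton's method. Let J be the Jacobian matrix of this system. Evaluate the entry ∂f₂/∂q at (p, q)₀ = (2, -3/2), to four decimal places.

-6.0000

∂f₂/∂q = 2·p^2 + 6·p·q + 2·p.
At (2, -3/2) this is -6.0000.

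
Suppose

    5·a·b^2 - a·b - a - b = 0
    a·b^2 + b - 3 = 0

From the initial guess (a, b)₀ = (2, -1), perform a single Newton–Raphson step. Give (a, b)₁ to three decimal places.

At (2, -1): F = (11.000, -2.000).
Jacobian J = [[5·b^2 - b - 1, 10·a·b - a - 1], [b^2, 2·a·b + 1]].
At the point, J = [[5.000, -23.000], [1.000, -3.000]] (det J = 8.000).
Solving J·Δ = −F gives Δ = (9.875, 2.625).
Then the next iterate is (a, b)₁ = (11.875, 1.625).

(11.875, 1.625)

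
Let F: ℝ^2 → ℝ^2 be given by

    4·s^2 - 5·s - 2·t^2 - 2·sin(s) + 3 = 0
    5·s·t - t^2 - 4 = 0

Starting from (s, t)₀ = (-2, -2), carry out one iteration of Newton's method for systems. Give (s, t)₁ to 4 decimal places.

At (-2, -2): F = (22.818595, 12.0000).
Jacobian J = [[8·s - 2·cos(s) - 5, -4·t], [5·t, 5·s - 2·t]].
At the point, J = [[-20.167706, 8.0000], [-10.0000, -6.0000]] (det J = 201.006238).
Solving J·Δ = −F gives Δ = (1.1587, 0.0688).
Then the next iterate is (s, t)₁ = (-0.8413, -1.9312).

(-0.8413, -1.9312)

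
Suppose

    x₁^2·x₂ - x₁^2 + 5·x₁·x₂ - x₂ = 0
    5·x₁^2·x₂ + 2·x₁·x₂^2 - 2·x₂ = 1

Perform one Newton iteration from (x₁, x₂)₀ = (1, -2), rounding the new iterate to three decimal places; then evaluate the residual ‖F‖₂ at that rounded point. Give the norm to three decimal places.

2.893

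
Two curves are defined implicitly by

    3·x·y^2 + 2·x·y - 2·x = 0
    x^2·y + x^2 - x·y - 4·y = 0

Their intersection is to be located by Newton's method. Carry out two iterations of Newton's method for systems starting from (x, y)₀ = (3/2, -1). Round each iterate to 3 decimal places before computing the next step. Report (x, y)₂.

(0.428, -0.314)

At (3/2, -1): F = (-1.500, 5.500).
Jacobian J = [[3·y^2 + 2·y - 2, 6·x·y + 2·x], [2·x·y + 2·x - y, x^2 - x - 4]].
At the point, J = [[-1.000, -6.000], [1.000, -3.250]] (det J = 9.250).
Solving J·Δ = −F gives Δ = (-4.095, 0.432).
Then the next iterate is (x, y)₁ = (-2.595, -0.568).
Round to (-2.595, -0.568) and repeat: F = (5.62629, 3.70714), J = [[-2.16813, 3.65376], [-1.67408, 5.32903]].
Δ = (3.023, 0.254), so (x, y)₂ = (0.428, -0.314).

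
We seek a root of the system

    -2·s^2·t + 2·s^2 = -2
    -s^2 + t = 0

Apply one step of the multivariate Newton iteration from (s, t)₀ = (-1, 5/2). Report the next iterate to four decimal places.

At (-1, 5/2): F = (-1.0000, 1.5000).
Jacobian J = [[-4·s·t + 4·s, -2·s^2], [-2·s, 1]].
At the point, J = [[6.0000, -2.0000], [2.0000, 1.0000]] (det J = 10.0000).
Solving J·Δ = −F gives Δ = (-0.2000, -1.1000).
Then the next iterate is (s, t)₁ = (-1.2000, 1.4000).

(-1.2000, 1.4000)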